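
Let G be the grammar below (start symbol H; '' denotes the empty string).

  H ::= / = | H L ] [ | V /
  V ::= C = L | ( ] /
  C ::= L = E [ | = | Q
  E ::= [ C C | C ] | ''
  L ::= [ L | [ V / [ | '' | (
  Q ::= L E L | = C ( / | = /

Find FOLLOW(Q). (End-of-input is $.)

In C ::= Q: Q is at the end, add FOLLOW(C) = { (, =, [, ] }.
Union: FOLLOW(Q) = { (, =, [, ] }.

{ (, =, [, ] }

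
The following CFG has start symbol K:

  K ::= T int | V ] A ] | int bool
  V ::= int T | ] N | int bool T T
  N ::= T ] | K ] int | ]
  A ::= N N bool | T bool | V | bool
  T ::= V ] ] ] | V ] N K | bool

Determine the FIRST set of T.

{ ], bool, int }

From T ::= V ] ] ]: add FIRST(V) = { ], int }.
From T ::= V ] N K: add FIRST(V) = { ], int }.
T ::= bool contributes {bool}.
Union: FIRST(T) = { ], bool, int }.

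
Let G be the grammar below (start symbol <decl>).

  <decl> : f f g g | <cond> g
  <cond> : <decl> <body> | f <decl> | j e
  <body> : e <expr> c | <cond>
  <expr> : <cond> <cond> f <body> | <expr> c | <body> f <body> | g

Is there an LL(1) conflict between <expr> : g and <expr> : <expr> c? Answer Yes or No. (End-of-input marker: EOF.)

Yes

FIRST(g) = { g } and FIRST(<expr> c) = { e, f, g, j }.
Both contain g, so the two alternatives are not disjoint — LL(1) conflict.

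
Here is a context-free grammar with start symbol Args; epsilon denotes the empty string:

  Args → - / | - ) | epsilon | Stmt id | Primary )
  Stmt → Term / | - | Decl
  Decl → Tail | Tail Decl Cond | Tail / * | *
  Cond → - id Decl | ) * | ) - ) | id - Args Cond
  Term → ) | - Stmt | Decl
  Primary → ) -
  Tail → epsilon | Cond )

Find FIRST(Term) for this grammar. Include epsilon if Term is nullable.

{ ), *, -, /, id, epsilon }

Term → ) contributes {)}.
Term → - Stmt contributes {-}.
From Term → Decl: add FIRST(Decl) = { ), *, -, /, id, epsilon } (including epsilon since Decl is nullable).
Union: FIRST(Term) = { ), *, -, /, id, epsilon }.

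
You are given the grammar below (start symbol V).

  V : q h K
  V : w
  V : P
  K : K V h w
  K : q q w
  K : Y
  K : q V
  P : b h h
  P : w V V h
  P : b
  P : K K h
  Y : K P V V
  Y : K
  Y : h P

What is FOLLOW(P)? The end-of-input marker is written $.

{ $, b, h, q, w }

In V : P: P is at the end, add FOLLOW(V) = { $, b, h, q, w }.
In Y : K P V V: add FIRST(V V) = { b, h, q, w }.
In Y : h P: P is at the end, add FOLLOW(Y) = { $, b, h, q, w }.
Union: FOLLOW(P) = { $, b, h, q, w }.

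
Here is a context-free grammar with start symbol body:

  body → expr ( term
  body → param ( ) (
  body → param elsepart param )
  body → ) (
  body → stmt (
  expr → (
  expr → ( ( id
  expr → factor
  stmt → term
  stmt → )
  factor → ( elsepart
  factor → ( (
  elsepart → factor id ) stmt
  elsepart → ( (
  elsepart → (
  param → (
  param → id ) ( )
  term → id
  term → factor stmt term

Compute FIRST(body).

From body → expr ( term: add FIRST(expr) = { ( }.
From body → param ( ) (: add FIRST(param) = { (, id }.
From body → param elsepart param ): add FIRST(param) = { (, id }.
body → ) ( contributes {)}.
From body → stmt (: add FIRST(stmt) = { (, ), id }.
Union: FIRST(body) = { (, ), id }.

{ (, ), id }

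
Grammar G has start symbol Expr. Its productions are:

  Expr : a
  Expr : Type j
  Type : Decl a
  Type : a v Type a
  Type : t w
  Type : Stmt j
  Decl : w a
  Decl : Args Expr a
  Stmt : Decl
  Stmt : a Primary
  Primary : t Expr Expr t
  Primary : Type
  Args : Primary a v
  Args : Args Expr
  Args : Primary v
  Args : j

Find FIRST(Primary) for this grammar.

{ a, j, t, w }

Primary : t Expr Expr t contributes {t}.
From Primary : Type: add FIRST(Type) = { a, j, t, w }.
Union: FIRST(Primary) = { a, j, t, w }.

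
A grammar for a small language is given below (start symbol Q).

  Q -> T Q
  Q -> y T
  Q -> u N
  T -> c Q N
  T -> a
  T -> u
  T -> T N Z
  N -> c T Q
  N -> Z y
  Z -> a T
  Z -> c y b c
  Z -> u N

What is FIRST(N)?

N -> c T Q contributes {c}.
From N -> Z y: add FIRST(Z) = { a, c, u }.
Union: FIRST(N) = { a, c, u }.

{ a, c, u }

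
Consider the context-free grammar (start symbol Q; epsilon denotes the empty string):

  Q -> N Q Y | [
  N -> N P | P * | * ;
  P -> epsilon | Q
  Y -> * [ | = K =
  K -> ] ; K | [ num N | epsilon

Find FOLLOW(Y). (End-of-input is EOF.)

{ EOF, *, =, [ }

In Q -> N Q Y: Y is at the end, add FOLLOW(Q) = { EOF, *, =, [ }.
Union: FOLLOW(Y) = { EOF, *, =, [ }.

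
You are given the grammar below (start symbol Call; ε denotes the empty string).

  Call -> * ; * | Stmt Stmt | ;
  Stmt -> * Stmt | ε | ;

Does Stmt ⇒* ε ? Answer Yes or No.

Stmt has an ε-production, so Stmt ⇒ ε.

Yes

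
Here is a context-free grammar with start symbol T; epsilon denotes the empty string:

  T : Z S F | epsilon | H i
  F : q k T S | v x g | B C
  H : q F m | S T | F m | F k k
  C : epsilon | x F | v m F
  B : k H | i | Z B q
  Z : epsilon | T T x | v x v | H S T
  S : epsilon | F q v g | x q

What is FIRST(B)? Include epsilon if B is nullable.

B : k H contributes {k}.
B : i contributes {i}.
From B : Z B q: Z nullable, take FIRST(Z) ∪ FIRST(B) = { i, k, q, v, x }.
Union: FIRST(B) = { i, k, q, v, x }.

{ i, k, q, v, x }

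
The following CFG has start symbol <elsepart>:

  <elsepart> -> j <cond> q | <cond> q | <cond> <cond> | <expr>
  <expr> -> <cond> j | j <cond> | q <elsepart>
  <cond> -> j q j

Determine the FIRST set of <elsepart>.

<elsepart> -> j <cond> q contributes {j}.
From <elsepart> -> <cond> q: add FIRST(<cond>) = { j }.
From <elsepart> -> <cond> <cond>: add FIRST(<cond>) = { j }.
From <elsepart> -> <expr>: add FIRST(<expr>) = { j, q }.
Union: FIRST(<elsepart>) = { j, q }.

{ j, q }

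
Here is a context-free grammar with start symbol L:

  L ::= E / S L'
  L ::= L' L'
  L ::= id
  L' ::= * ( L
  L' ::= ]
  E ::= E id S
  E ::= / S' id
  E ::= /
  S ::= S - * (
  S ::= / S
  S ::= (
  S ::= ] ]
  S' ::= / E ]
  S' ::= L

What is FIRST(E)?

{ / }

From E ::= E id S: add FIRST(E) = { / }.
E ::= / S' id contributes {/}.
E ::= / contributes {/}.
Union: FIRST(E) = { / }.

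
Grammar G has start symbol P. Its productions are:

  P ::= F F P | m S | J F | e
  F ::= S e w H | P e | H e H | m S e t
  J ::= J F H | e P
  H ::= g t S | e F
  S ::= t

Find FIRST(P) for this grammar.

From P ::= F F P: add FIRST(F) = { e, g, m, t }.
P ::= m S contributes {m}.
From P ::= J F: add FIRST(J) = { e }.
P ::= e contributes {e}.
Union: FIRST(P) = { e, g, m, t }.

{ e, g, m, t }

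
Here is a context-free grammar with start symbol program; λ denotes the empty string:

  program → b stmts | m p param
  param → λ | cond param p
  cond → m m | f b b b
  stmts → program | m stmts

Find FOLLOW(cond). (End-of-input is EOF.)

{ f, m, p }

In param → cond param p: add FIRST(param p) = { f, m, p }.
Union: FOLLOW(cond) = { f, m, p }.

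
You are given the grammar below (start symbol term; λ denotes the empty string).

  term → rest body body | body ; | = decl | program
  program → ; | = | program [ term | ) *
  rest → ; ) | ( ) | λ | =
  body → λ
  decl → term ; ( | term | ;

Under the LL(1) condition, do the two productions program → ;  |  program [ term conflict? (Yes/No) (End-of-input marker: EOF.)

FIRST(;) = { ; } and FIRST(program [ term) = { ), ;, = }.
Both contain ;, so the two alternatives are not disjoint — LL(1) conflict.

Yes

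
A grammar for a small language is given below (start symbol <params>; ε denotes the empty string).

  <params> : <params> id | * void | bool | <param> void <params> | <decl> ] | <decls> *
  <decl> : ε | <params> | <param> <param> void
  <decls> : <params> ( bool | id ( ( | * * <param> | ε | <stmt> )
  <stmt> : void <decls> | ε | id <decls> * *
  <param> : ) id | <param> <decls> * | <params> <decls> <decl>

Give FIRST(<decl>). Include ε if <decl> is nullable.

{ ), *, ], bool, id, void, ε }

<decl> : ε contributes ε.
From <decl> : <params>: add FIRST(<params>) = { ), *, ], bool, id, void }.
From <decl> : <param> <param> void: add FIRST(<param>) = { ), *, ], bool, id, void }.
Union: FIRST(<decl>) = { ), *, ], bool, id, void, ε }.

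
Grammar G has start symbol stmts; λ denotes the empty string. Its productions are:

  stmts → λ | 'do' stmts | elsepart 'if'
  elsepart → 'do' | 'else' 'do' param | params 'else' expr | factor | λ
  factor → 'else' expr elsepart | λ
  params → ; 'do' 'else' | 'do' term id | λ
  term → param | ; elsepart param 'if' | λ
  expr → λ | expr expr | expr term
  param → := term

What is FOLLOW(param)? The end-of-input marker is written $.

In elsepart → 'else' 'do' param: param is at the end, add FOLLOW(elsepart) = { 'if', := }.
In term → param: param is at the end, add FOLLOW(term) = { 'do', 'else', 'if', :=, ;, id }.
In term → ; elsepart param 'if': add FIRST('if') = { 'if' }.
Union: FOLLOW(param) = { 'do', 'else', 'if', :=, ;, id }.

{ 'do', 'else', 'if', :=, ;, id }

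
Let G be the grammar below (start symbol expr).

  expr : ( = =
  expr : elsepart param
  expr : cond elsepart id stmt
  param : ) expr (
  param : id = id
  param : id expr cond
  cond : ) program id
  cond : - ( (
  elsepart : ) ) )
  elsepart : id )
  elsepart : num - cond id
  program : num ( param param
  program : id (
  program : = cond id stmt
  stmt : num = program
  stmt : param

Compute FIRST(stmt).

{ ), id, num }

stmt : num = program contributes {num}.
From stmt : param: add FIRST(param) = { ), id }.
Union: FIRST(stmt) = { ), id, num }.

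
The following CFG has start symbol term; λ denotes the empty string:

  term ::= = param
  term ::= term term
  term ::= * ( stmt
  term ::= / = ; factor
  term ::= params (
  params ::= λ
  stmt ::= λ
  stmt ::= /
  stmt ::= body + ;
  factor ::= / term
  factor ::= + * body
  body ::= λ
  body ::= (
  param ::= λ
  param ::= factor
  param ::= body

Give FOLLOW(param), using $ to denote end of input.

In term ::= = param: param is at the end, add FOLLOW(term) = { $, (, *, /, = }.
Union: FOLLOW(param) = { $, (, *, /, = }.

{ $, (, *, /, = }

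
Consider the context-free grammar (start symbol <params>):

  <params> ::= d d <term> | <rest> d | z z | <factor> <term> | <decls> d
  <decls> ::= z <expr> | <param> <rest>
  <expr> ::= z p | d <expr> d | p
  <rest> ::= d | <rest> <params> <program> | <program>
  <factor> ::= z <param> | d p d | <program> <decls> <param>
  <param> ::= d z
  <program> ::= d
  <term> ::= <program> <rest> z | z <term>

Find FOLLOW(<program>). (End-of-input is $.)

In <rest> ::= <rest> <params> <program>: <program> is at the end, add FOLLOW(<rest>) = { d, z }.
In <rest> ::= <program>: <program> is at the end, add FOLLOW(<rest>) = { d, z }.
In <factor> ::= <program> <decls> <param>: add FIRST(<decls> <param>) = { d, z }.
In <term> ::= <program> <rest> z: add FIRST(<rest> z) = { d }.
Union: FOLLOW(<program>) = { d, z }.

{ d, z }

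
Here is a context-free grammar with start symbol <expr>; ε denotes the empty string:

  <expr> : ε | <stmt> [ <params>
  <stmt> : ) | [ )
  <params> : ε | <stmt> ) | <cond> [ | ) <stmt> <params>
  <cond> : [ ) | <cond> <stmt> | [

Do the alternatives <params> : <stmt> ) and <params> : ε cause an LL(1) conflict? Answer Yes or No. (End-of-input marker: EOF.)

FIRST(<stmt> )) = { ), [ } and FIRST(ε) = { ε }.
The second is nullable but FOLLOW(<params>) = { EOF } is disjoint from FIRST of the first.

No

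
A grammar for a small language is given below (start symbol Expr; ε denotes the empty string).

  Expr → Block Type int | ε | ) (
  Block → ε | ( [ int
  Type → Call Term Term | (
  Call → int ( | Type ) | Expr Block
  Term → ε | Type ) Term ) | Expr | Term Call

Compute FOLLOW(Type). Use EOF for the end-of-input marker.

In Expr → Block Type int: add FIRST(int) = { int }.
In Call → Type ): add FIRST()) = { ) }.
In Term → Type ) Term ): add FIRST() Term )) = { ) }.
Union: FOLLOW(Type) = { ), int }.

{ ), int }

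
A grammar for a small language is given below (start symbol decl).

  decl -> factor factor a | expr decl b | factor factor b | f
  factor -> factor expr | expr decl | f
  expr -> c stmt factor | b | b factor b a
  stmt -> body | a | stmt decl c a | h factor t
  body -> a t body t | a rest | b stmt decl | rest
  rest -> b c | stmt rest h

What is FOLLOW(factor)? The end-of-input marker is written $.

In decl -> factor factor a: add FIRST(factor a) = { b, c, f }.
In decl -> factor factor a: add FIRST(a) = { a }.
In decl -> factor factor b: add FIRST(factor b) = { b, c, f }.
In decl -> factor factor b: add FIRST(b) = { b }.
In factor -> factor expr: add FIRST(expr) = { b, c }.
In expr -> c stmt factor: factor is at the end, add FOLLOW(expr) = { a, b, c, f, t }.
In expr -> b factor b a: add FIRST(b a) = { b }.
In stmt -> h factor t: add FIRST(t) = { t }.
Union: FOLLOW(factor) = { a, b, c, f, t }.

{ a, b, c, f, t }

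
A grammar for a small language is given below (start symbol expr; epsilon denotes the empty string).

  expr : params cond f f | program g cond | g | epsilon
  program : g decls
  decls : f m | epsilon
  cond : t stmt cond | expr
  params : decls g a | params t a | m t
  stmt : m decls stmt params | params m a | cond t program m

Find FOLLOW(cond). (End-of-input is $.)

In expr : params cond f f: add FIRST(f f) = { f }.
In expr : program g cond: cond is at the end, add FOLLOW(expr) = { $, f, t }.
In cond : t stmt cond: cond is at the end, add FOLLOW(cond) = { $, f, t }.
In stmt : cond t program m: add FIRST(t program m) = { t }.
Union: FOLLOW(cond) = { $, f, t }.

{ $, f, t }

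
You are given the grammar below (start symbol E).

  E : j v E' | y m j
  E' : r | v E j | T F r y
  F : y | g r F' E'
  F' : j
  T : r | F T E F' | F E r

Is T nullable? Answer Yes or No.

No nonterminal in this grammar is nullable.
No production of T has an RHS whose symbols are all nullable, so T is not nullable.

No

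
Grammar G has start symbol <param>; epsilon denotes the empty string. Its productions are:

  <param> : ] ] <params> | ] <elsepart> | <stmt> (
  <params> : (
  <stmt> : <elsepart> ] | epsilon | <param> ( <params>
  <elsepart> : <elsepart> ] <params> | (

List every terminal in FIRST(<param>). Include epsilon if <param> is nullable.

{ (, ] }

<param> : ] ] <params> contributes {]}.
<param> : ] <elsepart> contributes {]}.
From <param> : <stmt> (: <stmt> nullable, take FIRST(<stmt>) ∪ {(} = { (, ] }.
Union: FIRST(<param>) = { (, ] }.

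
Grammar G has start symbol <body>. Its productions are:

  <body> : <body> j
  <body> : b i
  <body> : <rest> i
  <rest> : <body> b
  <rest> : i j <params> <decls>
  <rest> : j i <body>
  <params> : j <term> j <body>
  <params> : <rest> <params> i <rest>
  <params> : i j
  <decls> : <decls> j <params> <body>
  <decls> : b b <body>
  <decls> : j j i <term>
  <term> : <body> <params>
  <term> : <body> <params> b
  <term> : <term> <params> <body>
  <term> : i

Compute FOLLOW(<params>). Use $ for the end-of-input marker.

In <rest> : i j <params> <decls>: add FIRST(<decls>) = { b, j }.
In <params> : <rest> <params> i <rest>: add FIRST(i <rest>) = { i }.
In <decls> : <decls> j <params> <body>: add FIRST(<body>) = { b, i, j }.
In <term> : <body> <params>: <params> is at the end, add FOLLOW(<term>) = { b, i, j }.
In <term> : <body> <params> b: add FIRST(b) = { b }.
In <term> : <term> <params> <body>: add FIRST(<body>) = { b, i, j }.
Union: FOLLOW(<params>) = { b, i, j }.

{ b, i, j }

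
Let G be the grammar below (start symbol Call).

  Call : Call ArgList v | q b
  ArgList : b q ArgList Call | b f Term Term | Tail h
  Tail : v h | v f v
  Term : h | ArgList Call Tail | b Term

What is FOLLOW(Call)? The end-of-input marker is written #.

{ #, b, q, v }

Call is the start symbol, so # ∈ FOLLOW(Call).
In Call : Call ArgList v: add FIRST(ArgList v) = { b, v }.
In ArgList : b q ArgList Call: Call is at the end, add FOLLOW(ArgList) = { q, v }.
In Term : ArgList Call Tail: add FIRST(Tail) = { v }.
Union: FOLLOW(Call) = { #, b, q, v }.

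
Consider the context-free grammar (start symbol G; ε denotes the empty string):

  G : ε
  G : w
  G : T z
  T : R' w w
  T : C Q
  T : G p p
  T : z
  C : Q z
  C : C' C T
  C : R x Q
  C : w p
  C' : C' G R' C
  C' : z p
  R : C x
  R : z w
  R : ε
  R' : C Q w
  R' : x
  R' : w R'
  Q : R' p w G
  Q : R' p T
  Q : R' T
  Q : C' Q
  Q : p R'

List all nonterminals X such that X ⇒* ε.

{ G, R }

Directly nullable (have an ε-production): G, R.
No other nonterminal has a production whose RHS symbols are all nullable.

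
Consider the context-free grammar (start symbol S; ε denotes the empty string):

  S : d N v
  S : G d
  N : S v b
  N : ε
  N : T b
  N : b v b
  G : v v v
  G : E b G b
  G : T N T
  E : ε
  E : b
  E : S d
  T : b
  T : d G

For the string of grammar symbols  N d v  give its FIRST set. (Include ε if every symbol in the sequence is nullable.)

Add FIRST(N)\{ε} = { b, d, v }; N is nullable, continue.
d is a terminal; add {d} and stop.

{ b, d, v }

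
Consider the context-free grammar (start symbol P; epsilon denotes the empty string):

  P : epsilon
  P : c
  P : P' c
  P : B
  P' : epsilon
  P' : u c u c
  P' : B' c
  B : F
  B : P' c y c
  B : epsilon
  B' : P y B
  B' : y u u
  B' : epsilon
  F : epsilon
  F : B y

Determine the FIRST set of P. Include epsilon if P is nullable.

{ c, u, y, epsilon }

P : epsilon contributes epsilon.
P : c contributes {c}.
From P : P' c: P' nullable, take FIRST(P') ∪ {c} = { c, u, y }.
From P : B: add FIRST(B) = { c, u, y, epsilon } (including epsilon since B is nullable).
Union: FIRST(P) = { c, u, y, epsilon }.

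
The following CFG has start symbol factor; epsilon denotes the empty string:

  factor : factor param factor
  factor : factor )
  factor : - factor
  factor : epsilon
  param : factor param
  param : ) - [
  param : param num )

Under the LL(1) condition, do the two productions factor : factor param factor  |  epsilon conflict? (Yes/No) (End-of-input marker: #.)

FIRST(factor param factor) = { ), - } and FIRST(epsilon) = { epsilon }.
The second alternative is nullable and FOLLOW(factor) = { #, ), - } shares ) with FIRST of the first — conflict.

Yes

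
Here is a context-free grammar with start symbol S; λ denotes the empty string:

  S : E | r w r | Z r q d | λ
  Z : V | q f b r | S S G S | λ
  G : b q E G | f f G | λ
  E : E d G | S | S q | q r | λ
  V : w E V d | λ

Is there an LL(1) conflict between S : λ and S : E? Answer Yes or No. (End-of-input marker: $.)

Yes

FIRST(λ) = { λ } and FIRST(E) = { b, d, f, q, r, w, λ }.
Both alternatives are nullable, violating the LL(1) condition.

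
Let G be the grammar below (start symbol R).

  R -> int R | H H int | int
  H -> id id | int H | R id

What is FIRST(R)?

{ id, int }

R -> int R contributes {int}.
From R -> H H int: add FIRST(H) = { id, int }.
R -> int contributes {int}.
Union: FIRST(R) = { id, int }.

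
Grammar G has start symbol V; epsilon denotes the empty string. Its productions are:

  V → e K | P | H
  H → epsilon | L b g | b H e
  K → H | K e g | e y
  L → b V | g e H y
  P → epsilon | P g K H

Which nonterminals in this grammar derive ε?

{ H, K, P, V }

Directly nullable (have an epsilon-production): H, P.
V → P with every symbol nullable, so V is nullable.
K → H with every symbol nullable, so K is nullable.
No other nonterminal has a production whose RHS symbols are all nullable.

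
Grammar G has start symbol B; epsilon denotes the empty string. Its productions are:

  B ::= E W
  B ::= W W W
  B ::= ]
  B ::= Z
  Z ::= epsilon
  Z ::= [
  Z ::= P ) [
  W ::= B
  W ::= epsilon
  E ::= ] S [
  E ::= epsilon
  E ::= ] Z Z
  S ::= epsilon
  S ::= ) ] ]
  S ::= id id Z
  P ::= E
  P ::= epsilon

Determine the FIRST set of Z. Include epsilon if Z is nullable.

Z ::= epsilon contributes epsilon.
Z ::= [ contributes {[}.
From Z ::= P ) [: P nullable, take FIRST(P) ∪ {)} = { ), ] }.
Union: FIRST(Z) = { ), [, ], epsilon }.

{ ), [, ], epsilon }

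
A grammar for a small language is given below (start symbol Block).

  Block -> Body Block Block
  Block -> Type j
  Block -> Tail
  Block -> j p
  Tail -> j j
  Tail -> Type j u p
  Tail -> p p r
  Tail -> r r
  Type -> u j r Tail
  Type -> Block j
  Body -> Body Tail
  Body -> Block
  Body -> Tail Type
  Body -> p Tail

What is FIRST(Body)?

From Body -> Body Tail: add FIRST(Body) = { j, p, r, u }.
From Body -> Block: add FIRST(Block) = { j, p, r, u }.
From Body -> Tail Type: add FIRST(Tail) = { j, p, r, u }.
Body -> p Tail contributes {p}.
Union: FIRST(Body) = { j, p, r, u }.

{ j, p, r, u }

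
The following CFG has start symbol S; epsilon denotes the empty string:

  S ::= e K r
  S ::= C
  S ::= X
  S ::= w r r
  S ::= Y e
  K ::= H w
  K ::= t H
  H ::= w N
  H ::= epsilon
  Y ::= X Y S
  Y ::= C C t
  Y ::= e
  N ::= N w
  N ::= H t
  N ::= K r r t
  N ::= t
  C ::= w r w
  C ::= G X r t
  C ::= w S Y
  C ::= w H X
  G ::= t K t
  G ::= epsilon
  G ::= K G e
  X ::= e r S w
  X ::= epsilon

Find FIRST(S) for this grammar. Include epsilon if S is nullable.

S ::= e K r contributes {e}.
From S ::= C: add FIRST(C) = { e, r, t, w }.
From S ::= X: add FIRST(X) = { e, epsilon } (including epsilon since X is nullable).
S ::= w r r contributes {w}.
From S ::= Y e: add FIRST(Y) = { e, r, t, w }.
Union: FIRST(S) = { e, r, t, w, epsilon }.

{ e, r, t, w, epsilon }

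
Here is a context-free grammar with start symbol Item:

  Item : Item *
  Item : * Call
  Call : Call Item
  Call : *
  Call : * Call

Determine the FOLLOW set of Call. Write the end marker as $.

{ $, * }

In Item : * Call: Call is at the end, add FOLLOW(Item) = { $, * }.
In Call : Call Item: add FIRST(Item) = { * }.
In Call : * Call: Call is at the end, add FOLLOW(Call) = { $, * }.
Union: FOLLOW(Call) = { $, * }.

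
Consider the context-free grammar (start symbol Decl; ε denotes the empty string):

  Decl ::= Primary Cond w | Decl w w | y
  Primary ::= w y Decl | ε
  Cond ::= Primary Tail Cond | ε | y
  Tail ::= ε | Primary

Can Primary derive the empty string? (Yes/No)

Yes

Primary has an ε-production, so Primary ⇒ ε.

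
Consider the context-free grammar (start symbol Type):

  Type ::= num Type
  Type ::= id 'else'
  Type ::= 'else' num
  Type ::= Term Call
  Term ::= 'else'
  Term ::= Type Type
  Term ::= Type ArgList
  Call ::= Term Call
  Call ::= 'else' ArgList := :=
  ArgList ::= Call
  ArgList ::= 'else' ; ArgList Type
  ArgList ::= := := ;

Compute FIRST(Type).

Type ::= num Type contributes {num}.
Type ::= id 'else' contributes {id}.
Type ::= 'else' num contributes {'else'}.
From Type ::= Term Call: add FIRST(Term) = { 'else', id, num }.
Union: FIRST(Type) = { 'else', id, num }.

{ 'else', id, num }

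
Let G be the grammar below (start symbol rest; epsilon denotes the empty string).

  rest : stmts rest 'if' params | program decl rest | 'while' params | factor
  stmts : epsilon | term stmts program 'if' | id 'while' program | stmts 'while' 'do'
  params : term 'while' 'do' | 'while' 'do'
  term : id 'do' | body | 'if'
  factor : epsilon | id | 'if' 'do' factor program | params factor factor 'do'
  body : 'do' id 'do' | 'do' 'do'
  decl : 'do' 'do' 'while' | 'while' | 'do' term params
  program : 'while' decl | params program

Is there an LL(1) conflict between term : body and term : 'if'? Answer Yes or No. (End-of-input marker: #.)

FIRST(body) = { 'do' } and FIRST('if') = { 'if' }.
The FIRST sets are disjoint and neither alternative is nullable — no conflict.

No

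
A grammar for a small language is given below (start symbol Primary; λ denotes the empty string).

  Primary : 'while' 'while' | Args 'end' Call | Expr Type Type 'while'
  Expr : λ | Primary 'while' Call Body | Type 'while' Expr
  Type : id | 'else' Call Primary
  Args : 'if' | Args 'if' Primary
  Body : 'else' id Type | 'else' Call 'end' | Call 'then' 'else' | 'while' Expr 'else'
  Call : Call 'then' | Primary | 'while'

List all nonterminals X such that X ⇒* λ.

Directly nullable (have an λ-production): Expr.
No other nonterminal has a production whose RHS symbols are all nullable.

{ Expr }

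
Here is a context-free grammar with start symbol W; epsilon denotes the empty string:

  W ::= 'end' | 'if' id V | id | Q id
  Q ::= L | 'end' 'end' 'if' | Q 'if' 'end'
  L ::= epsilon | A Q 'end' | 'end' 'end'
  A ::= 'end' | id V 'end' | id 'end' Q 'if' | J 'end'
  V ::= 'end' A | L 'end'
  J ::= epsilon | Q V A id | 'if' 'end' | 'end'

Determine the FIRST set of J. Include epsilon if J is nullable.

J ::= epsilon contributes epsilon.
From J ::= Q V A id: Q nullable, take FIRST(Q) ∪ FIRST(V) = { 'end', 'if', id }.
J ::= 'if' 'end' contributes {'if'}.
J ::= 'end' contributes {'end'}.
Union: FIRST(J) = { 'end', 'if', id, epsilon }.

{ 'end', 'if', id, epsilon }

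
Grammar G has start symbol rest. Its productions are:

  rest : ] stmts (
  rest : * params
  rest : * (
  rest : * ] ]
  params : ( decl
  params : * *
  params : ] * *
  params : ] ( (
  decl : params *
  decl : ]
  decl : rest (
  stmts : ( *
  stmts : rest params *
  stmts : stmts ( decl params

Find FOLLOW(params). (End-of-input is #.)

{ #, (, *, ] }

In rest : * params: params is at the end, add FOLLOW(rest) = { #, (, *, ] }.
In decl : params *: add FIRST(*) = { * }.
In stmts : rest params *: add FIRST(*) = { * }.
In stmts : stmts ( decl params: params is at the end, add FOLLOW(stmts) = { ( }.
Union: FOLLOW(params) = { #, (, *, ] }.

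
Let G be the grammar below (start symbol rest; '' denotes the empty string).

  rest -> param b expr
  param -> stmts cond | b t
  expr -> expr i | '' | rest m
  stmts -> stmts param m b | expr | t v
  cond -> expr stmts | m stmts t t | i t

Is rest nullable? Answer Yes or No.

No

Nullable nonterminals: cond, expr, param, stmts.
No production of rest has an RHS whose symbols are all nullable, so rest is not nullable.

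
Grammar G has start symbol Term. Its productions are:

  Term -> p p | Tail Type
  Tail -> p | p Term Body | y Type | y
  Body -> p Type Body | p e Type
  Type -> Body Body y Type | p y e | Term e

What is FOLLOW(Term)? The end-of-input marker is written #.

Term is the start symbol, so # ∈ FOLLOW(Term).
In Tail -> p Term Body: add FIRST(Body) = { p }.
In Type -> Term e: add FIRST(e) = { e }.
Union: FOLLOW(Term) = { #, e, p }.

{ #, e, p }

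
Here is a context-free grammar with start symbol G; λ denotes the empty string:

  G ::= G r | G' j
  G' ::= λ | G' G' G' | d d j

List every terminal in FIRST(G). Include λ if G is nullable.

From G ::= G r: add FIRST(G) = { d, j }.
From G ::= G' j: G' nullable, take FIRST(G') ∪ {j} = { d, j }.
Union: FIRST(G) = { d, j }.

{ d, j }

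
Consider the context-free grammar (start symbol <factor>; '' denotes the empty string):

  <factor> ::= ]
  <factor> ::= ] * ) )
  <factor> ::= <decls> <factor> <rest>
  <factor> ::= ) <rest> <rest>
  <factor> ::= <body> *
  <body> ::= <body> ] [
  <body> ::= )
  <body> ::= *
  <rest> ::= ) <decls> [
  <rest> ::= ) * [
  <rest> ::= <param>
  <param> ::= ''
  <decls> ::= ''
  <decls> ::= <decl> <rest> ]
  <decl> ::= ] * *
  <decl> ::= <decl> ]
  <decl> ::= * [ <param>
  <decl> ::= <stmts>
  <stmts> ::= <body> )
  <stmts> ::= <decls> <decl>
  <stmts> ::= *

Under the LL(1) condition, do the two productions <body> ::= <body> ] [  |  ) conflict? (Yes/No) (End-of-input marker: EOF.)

FIRST(<body> ] [) = { ), * } and FIRST()) = { ) }.
Both contain ), so the two alternatives are not disjoint — LL(1) conflict.

Yes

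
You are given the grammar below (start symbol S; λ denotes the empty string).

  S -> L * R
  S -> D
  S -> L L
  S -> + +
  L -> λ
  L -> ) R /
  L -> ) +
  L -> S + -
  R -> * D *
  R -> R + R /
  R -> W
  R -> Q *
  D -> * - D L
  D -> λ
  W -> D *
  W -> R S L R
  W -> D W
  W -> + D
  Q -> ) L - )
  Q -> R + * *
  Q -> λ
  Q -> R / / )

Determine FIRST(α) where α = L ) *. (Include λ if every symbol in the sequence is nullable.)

Add FIRST(L)\{λ} = { ), *, + }; L is nullable, continue.
) is a terminal; add {)} and stop.

{ ), *, + }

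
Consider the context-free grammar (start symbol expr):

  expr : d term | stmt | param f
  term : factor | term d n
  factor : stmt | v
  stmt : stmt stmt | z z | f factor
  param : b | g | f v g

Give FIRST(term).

From term : factor: add FIRST(factor) = { f, v, z }.
From term : term d n: add FIRST(term) = { f, v, z }.
Union: FIRST(term) = { f, v, z }.

{ f, v, z }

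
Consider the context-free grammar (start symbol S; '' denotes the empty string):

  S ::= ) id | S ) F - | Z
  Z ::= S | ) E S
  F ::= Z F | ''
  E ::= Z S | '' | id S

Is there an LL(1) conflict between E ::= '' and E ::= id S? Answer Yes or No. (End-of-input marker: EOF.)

FIRST('') = { '' } and FIRST(id S) = { id }.
The first is nullable but FOLLOW(E) = { ) } is disjoint from FIRST of the second.

No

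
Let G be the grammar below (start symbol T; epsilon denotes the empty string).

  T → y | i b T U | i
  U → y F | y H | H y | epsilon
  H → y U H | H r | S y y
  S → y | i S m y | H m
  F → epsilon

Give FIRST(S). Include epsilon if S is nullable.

S → y contributes {y}.
S → i S m y contributes {i}.
From S → H m: add FIRST(H) = { i, y }.
Union: FIRST(S) = { i, y }.

{ i, y }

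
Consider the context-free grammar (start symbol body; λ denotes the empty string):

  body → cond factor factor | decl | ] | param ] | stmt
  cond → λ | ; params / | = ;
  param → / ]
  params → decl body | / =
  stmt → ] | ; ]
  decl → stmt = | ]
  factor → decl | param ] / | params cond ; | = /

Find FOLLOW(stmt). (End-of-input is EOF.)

{ EOF, /, ;, = }

In body → stmt: stmt is at the end, add FOLLOW(body) = { EOF, /, ;, = }.
In decl → stmt =: add FIRST(=) = { = }.
Union: FOLLOW(stmt) = { EOF, /, ;, = }.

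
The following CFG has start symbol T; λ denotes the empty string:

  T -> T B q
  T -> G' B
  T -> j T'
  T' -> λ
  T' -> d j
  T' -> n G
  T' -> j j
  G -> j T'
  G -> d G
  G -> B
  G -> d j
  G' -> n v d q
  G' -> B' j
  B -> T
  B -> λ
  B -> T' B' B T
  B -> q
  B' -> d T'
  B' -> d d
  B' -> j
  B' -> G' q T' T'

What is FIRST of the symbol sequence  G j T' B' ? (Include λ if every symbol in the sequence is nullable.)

{ d, j, n, q }

Add FIRST(G)\{λ} = { d, j, n, q }; G is nullable, continue.
j is a terminal; add {j} and stop.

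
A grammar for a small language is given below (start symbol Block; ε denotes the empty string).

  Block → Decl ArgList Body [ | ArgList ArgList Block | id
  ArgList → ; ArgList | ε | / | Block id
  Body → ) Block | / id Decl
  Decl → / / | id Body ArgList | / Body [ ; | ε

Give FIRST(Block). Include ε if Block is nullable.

{ ), /, ;, id }

From Block → Decl ArgList Body [: Decl, ArgList nullable, take FIRST(Decl) ∪ FIRST(ArgList) ∪ FIRST(Body) = { ), /, ;, id }.
From Block → ArgList ArgList Block: ArgList, ArgList nullable, take FIRST(ArgList) ∪ FIRST(ArgList) ∪ FIRST(Block) = { ), /, ;, id }.
Block → id contributes {id}.
Union: FIRST(Block) = { ), /, ;, id }.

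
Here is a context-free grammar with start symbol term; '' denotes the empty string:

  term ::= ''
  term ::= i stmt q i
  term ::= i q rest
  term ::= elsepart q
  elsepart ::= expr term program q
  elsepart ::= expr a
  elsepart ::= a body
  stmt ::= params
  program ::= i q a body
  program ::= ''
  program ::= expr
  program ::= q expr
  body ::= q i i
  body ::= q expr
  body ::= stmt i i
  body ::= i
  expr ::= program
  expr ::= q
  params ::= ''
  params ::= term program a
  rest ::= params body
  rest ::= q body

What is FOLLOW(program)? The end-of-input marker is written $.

In elsepart ::= expr term program q: add FIRST(q) = { q }.
In expr ::= program: program is at the end, add FOLLOW(expr) = { $, a, i, q }.
In params ::= term program a: add FIRST(a) = { a }.
Union: FOLLOW(program) = { $, a, i, q }.

{ $, a, i, q }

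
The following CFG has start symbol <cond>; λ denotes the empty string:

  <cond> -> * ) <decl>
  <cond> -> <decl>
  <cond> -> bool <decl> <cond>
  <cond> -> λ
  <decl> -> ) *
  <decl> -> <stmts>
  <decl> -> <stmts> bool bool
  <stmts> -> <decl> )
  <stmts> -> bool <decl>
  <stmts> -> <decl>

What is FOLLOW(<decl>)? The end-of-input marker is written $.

{ $, ), *, bool }

In <cond> -> * ) <decl>: <decl> is at the end, add FOLLOW(<cond>) = { $ }.
In <cond> -> <decl>: <decl> is at the end, add FOLLOW(<cond>) = { $ }.
In <cond> -> bool <decl> <cond>: add FIRST(<cond>)\{λ} = { ), *, bool }.
  Since <cond> is nullable, also add FOLLOW(<cond>) = { $ }.
In <stmts> -> <decl> ): add FIRST()) = { ) }.
In <stmts> -> bool <decl>: <decl> is at the end, add FOLLOW(<stmts>) = { $, ), *, bool }.
In <stmts> -> <decl>: <decl> is at the end, add FOLLOW(<stmts>) = { $, ), *, bool }.
Union: FOLLOW(<decl>) = { $, ), *, bool }.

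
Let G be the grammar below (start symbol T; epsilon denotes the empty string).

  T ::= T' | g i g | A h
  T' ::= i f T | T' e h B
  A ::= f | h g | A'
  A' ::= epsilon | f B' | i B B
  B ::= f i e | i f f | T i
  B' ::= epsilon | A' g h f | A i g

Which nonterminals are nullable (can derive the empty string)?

Directly nullable (have an epsilon-production): A', B'.
A ::= A' with every symbol nullable, so A is nullable.
No other nonterminal has a production whose RHS symbols are all nullable.

{ A, A', B' }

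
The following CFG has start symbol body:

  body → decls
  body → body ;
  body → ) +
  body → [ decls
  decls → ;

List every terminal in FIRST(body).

{ ), ;, [ }

From body → decls: add FIRST(decls) = { ; }.
From body → body ;: add FIRST(body) = { ), ;, [ }.
body → ) + contributes {)}.
body → [ decls contributes {[}.
Union: FIRST(body) = { ), ;, [ }.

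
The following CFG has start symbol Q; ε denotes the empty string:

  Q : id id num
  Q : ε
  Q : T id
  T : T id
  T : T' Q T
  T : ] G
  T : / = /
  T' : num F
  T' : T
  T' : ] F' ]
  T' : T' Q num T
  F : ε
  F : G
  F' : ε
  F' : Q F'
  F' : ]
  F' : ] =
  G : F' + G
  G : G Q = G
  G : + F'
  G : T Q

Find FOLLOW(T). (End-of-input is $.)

{ /, =, ], id, num }

In Q : T id: add FIRST(id) = { id }.
In T : T id: add FIRST(id) = { id }.
In T : T' Q T: T is at the end, add FOLLOW(T) = { /, =, ], id, num }.
In T' : T: T is at the end, add FOLLOW(T') = { /, ], id, num }.
In T' : T' Q num T: T is at the end, add FOLLOW(T') = { /, ], id, num }.
In G : T Q: add FIRST(Q)\{ε} = { /, ], id, num }.
  Since Q is nullable, also add FOLLOW(G) = { /, =, ], id, num }.
Union: FOLLOW(T) = { /, =, ], id, num }.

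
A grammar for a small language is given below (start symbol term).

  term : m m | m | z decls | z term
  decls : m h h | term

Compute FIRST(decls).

{ m, z }

decls : m h h contributes {m}.
From decls : term: add FIRST(term) = { m, z }.
Union: FIRST(decls) = { m, z }.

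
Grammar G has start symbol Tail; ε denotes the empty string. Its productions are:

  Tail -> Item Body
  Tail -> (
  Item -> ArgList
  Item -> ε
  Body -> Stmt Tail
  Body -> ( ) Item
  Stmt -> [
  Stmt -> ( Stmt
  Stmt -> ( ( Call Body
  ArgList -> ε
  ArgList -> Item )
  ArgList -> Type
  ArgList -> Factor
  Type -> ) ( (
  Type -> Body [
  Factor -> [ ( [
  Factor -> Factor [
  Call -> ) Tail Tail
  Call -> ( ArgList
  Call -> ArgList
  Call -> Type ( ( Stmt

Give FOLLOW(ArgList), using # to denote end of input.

{ #, (, ), [ }

In Item -> ArgList: ArgList is at the end, add FOLLOW(Item) = { #, (, ), [ }.
In Call -> ( ArgList: ArgList is at the end, add FOLLOW(Call) = { (, [ }.
In Call -> ArgList: ArgList is at the end, add FOLLOW(Call) = { (, [ }.
Union: FOLLOW(ArgList) = { #, (, ), [ }.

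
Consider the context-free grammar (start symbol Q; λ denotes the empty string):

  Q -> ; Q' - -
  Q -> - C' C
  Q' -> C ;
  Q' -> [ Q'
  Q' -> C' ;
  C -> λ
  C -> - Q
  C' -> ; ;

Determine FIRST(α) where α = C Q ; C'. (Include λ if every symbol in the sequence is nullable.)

Add FIRST(C)\{λ} = { - }; C is nullable, continue.
Add FIRST(Q) = { -, ; }; Q is not nullable, stop.

{ -, ; }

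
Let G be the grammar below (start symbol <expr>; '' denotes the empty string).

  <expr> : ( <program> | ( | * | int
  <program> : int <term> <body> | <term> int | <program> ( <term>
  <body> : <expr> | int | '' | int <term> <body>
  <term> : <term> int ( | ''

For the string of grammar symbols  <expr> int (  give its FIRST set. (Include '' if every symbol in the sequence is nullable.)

Add FIRST(<expr>) = { (, *, int }; <expr> is not nullable, stop.

{ (, *, int }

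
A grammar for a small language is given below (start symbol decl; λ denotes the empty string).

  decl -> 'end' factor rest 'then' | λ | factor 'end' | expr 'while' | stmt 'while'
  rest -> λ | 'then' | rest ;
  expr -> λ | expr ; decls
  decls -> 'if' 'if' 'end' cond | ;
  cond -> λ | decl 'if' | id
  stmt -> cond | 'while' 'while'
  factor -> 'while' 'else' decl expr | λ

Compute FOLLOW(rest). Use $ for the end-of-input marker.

{ 'then', ; }

In decl -> 'end' factor rest 'then': add FIRST('then') = { 'then' }.
In rest -> rest ;: add FIRST(;) = { ; }.
Union: FOLLOW(rest) = { 'then', ; }.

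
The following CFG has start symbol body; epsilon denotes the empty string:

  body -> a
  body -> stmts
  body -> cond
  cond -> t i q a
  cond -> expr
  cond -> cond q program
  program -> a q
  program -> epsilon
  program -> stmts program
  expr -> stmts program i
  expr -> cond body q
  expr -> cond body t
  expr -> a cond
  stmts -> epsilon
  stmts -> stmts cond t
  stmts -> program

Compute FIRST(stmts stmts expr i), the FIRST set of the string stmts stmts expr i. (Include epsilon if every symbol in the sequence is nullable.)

{ a, i, t }

Add FIRST(stmts)\{epsilon} = { a, i, t }; stmts is nullable, continue.
Add FIRST(stmts)\{epsilon} = { a, i, t }; stmts is nullable, continue.
Add FIRST(expr) = { a, i, t }; expr is not nullable, stop.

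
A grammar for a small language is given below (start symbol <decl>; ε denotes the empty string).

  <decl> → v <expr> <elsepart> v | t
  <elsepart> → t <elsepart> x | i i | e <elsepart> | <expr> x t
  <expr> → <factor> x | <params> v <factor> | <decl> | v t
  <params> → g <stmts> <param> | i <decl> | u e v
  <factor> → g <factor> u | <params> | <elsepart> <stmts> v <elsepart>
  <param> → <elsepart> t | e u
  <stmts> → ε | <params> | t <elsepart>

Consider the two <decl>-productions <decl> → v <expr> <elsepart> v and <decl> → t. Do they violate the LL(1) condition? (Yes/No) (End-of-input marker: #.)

FIRST(v <expr> <elsepart> v) = { v } and FIRST(t) = { t }.
The FIRST sets are disjoint and neither alternative is nullable — no conflict.

No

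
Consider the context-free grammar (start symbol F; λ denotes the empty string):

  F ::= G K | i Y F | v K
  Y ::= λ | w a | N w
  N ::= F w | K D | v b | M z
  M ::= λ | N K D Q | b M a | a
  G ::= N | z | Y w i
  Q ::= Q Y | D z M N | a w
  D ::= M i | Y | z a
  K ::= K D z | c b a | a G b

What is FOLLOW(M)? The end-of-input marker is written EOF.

In N ::= M z: add FIRST(z) = { z }.
In M ::= b M a: add FIRST(a) = { a }.
In Q ::= D z M N: add FIRST(N) = { a, b, c, i, v, w, z }.
In D ::= M i: add FIRST(i) = { i }.
Union: FOLLOW(M) = { a, b, c, i, v, w, z }.

{ a, b, c, i, v, w, z }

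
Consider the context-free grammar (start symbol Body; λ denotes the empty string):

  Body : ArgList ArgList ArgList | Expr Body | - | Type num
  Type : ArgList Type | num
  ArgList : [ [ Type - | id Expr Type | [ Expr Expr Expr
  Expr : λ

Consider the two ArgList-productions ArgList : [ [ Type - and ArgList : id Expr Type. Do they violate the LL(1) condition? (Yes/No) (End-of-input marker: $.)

No

FIRST([ [ Type -) = { [ } and FIRST(id Expr Type) = { id }.
The FIRST sets are disjoint and neither alternative is nullable — no conflict.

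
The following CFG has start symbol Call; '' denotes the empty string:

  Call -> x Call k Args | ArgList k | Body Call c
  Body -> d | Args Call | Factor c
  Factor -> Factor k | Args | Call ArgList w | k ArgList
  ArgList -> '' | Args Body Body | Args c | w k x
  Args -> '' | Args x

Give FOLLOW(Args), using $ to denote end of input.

In Call -> x Call k Args: Args is at the end, add FOLLOW(Call) = { $, c, d, k, w, x }.
In Body -> Args Call: add FIRST(Call) = { c, d, k, w, x }.
In Factor -> Args: Args is at the end, add FOLLOW(Factor) = { c, k }.
In ArgList -> Args Body Body: add FIRST(Body Body) = { c, d, k, w, x }.
In ArgList -> Args c: add FIRST(c) = { c }.
In Args -> Args x: add FIRST(x) = { x }.
Union: FOLLOW(Args) = { $, c, d, k, w, x }.

{ $, c, d, k, w, x }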